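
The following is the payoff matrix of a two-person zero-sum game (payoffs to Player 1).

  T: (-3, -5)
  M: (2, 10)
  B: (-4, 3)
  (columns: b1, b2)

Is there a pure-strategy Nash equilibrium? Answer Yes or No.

Yes

Row minima: T → -5, M → 2, B → -4; maximin = 2.
Column maxima: b1 → 2, b2 → 10; minimax = 2.
maximin = minimax = 2, so a saddle point exists.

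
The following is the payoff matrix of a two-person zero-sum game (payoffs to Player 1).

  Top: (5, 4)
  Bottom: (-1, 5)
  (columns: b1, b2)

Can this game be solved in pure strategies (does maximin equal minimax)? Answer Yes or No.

No

Row minima: Top → 4, Bottom → -1; maximin = 4.
Column maxima: b1 → 5, b2 → 5; minimax = 5.
4 ≠ 5, so no pure-strategy equilibrium exists.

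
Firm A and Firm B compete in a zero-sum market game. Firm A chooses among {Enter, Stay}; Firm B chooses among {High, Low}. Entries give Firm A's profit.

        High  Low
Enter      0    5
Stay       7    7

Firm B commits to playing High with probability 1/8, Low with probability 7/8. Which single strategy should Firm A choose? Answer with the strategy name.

Expected payoff of Enter: (1/8)·0 + (7/8)·5 = 35/8.
Expected payoff of Stay: (1/8)·7 + (7/8)·7 = 7.
The largest is 7, so Firm A's best response is Stay.

Stay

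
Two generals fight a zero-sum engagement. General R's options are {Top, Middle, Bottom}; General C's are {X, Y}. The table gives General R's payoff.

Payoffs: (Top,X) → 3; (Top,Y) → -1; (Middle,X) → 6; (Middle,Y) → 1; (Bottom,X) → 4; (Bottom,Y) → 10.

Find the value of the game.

56/11

Row minima: Top → -1, Middle → 1, Bottom → 4; maximin = 4.
Column maxima: X → 6, Y → 10; minimax = 6.
4 ≠ 6, so there is no saddle point; optimal play is mixed.
Top is strictly dominated by Middle, so General R never plays it.
On the remaining 2×2 (Middle, Bottom vs X, Y):
Let General R play Middle with probability p. Expected payoff against X: 6p + 4(1−p) = 2p + 4; against Y: 1p + 10(1−p) = −9p + 10.
Setting these equal: 2p + 4 = −9p + 10 ⇒ 11p = 6 ⇒ p = 6/11, and the value is (2)·(6/11) + 4 = 56/11.
For General C: with q = P(X), equating Middle's and Bottom's payoffs gives 5q + 1 = −6q + 10 ⇒ q = 9/11.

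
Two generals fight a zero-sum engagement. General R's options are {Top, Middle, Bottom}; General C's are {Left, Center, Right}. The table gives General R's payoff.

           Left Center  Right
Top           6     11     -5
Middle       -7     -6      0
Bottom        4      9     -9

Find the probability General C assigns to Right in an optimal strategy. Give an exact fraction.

13/18

Row minima: Top → -5, Middle → -7, Bottom → -9; maximin = -5.
Column maxima: Left → 6, Center → 11, Right → 0; minimax = 0.
-5 ≠ 0, so there is no saddle point; optimal play is mixed.
Bottom is strictly dominated by Top, so General R never plays it.
Center is strictly dominated by Left (it gives General R strictly more in every row), so General C never plays it.
On the remaining 2×2 (Top, Middle vs Left, Right):
Let General R play Top with probability p. Expected payoff against Left: 6p + (-7)(1−p) = 13p − 7; against Right: (-5)p + 0(1−p) = −5p.
Setting these equal: 13p − 7 = −5p ⇒ 18p = 7 ⇒ p = 7/18, and the value is (13)·(7/18) − 7 = -35/18.
For General C: with q = P(Left), equating Top's and Middle's payoffs gives 11q − 5 = −7q ⇒ q = 5/18.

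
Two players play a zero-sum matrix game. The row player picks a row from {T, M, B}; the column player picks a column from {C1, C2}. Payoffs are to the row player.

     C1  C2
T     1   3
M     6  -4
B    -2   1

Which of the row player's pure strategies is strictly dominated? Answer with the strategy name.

B

T gives a strictly higher payoff than B against every column: 1 > -2, 3 > 1.
So B is strictly dominated and the row player never plays it.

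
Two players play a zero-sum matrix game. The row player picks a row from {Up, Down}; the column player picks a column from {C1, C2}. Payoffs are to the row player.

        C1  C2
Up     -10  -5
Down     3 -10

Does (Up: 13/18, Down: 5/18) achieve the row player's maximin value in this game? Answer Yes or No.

Against C1 this mix gives (13/18)·(-10) + (5/18)·3 = -115/18.
Against C2 this mix gives (13/18)·(-5) + (5/18)·(-10) = -115/18.
All of the column player's active replies (C1, C2) yield -115/18, and no column does worse for the row player. The mix makes the column player indifferent and guarantees -115/18, so it is optimal.

Yes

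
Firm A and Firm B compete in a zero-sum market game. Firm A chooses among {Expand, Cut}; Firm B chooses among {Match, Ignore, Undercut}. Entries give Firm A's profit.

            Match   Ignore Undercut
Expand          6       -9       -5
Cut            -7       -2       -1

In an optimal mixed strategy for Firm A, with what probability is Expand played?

Row minima: Expand → -9, Cut → -7; maximin = -7.
Column maxima: Match → 6, Ignore → -2, Undercut → -1; minimax = -2.
-7 ≠ -2, so there is no saddle point; optimal play is mixed.
Undercut is strictly dominated by Ignore (it gives Firm A strictly more in every row), so Firm B never plays it.
On the remaining 2×2 (Expand, Cut vs Match, Ignore):
Let Firm A play Expand with probability p. Expected payoff against Match: 6p + (-7)(1−p) = 13p − 7; against Ignore: (-9)p + (-2)(1−p) = −7p − 2.
Setting these equal: 13p − 7 = −7p − 2 ⇒ 20p = 5 ⇒ p = 1/4, and the value is (13)·(1/4) − 7 = -15/4.
For Firm B: with q = P(Match), equating Expand's and Cut's payoffs gives 15q − 9 = −5q − 2 ⇒ q = 7/20.

1/4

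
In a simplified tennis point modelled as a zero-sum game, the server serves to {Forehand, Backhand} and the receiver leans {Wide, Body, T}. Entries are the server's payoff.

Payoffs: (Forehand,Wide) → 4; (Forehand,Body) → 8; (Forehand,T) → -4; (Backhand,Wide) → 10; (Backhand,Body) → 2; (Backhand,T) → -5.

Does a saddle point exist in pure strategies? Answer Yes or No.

Yes

Row minima: Forehand → -4, Backhand → -5; maximin = -4.
Column maxima: Wide → 10, Body → 8, T → -4; minimax = -4.
maximin = minimax = -4, so a saddle point exists.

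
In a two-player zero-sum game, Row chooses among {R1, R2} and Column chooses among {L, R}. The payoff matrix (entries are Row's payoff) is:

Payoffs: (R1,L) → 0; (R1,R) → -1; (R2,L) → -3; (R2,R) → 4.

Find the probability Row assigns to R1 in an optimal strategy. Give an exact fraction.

Row minima: R1 → -1, R2 → -3; maximin = -1.
Column maxima: L → 0, R → 4; minimax = 0.
-1 ≠ 0, so there is no saddle point; optimal play is mixed.
Let Row play R1 with probability p. Expected payoff against L: 0p + (-3)(1−p) = 3p − 3; against R: (-1)p + 4(1−p) = −5p + 4.
Setting these equal: 3p − 3 = −5p + 4 ⇒ 8p = 7 ⇒ p = 7/8, and the value is (3)·(7/8) − 3 = -3/8.
For Column: with q = P(L), equating R1's and R2's payoffs gives q − 1 = −7q + 4 ⇒ q = 5/8.

7/8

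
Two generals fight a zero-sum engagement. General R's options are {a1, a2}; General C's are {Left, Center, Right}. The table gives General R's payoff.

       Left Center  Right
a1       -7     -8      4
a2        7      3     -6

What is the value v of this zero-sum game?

Row minima: a1 → -8, a2 → -6; maximin = -6.
Column maxima: Left → 7, Center → 3, Right → 4; minimax = 3.
-6 ≠ 3, so there is no saddle point; optimal play is mixed.
Left is strictly dominated by Center (it gives General R strictly more in every row), so General C never plays it.
On the remaining 2×2 (a1, a2 vs Center, Right):
Let General R play a1 with probability p. Expected payoff against Center: (-8)p + 3(1−p) = −11p + 3; against Right: 4p + (-6)(1−p) = 10p − 6.
Setting these equal: −11p + 3 = 10p − 6 ⇒ −21p = -9 ⇒ p = 3/7, and the value is (-11)·(3/7) + 3 = -12/7.
For General C: with q = P(Center), equating a1's and a2's payoffs gives −12q + 4 = 9q − 6 ⇒ q = 10/21.

-12/7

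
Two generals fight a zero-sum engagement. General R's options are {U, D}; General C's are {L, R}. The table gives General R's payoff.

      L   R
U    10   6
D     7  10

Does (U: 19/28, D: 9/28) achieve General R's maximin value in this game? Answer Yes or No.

No

Against L this mix gives (19/28)·10 + (9/28)·7 = 253/28.
Against R this mix gives (19/28)·6 + (9/28)·10 = 51/7.
General C will play R, holding General R to 51/7. Shifting weight toward the row that does better against R would raise this floor (the equalizing mix achieves 58/7 against both R and L), so the proposed strategy is not optimal.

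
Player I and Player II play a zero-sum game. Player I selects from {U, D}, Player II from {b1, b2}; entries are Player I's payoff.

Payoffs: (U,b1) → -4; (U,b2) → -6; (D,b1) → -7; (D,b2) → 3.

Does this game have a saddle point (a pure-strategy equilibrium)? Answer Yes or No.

Row minima: U → -6, D → -7; maximin = -6.
Column maxima: b1 → -4, b2 → 3; minimax = -4.
-6 ≠ -4, so no pure-strategy equilibrium exists.

No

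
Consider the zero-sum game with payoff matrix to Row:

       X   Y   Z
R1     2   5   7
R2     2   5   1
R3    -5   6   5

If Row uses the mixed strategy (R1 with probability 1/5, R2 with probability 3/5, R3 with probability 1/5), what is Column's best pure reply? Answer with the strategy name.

X

If Column plays X, Row's expected payoff is (1/5)·2 + (3/5)·2 + (1/5)·(-5) = 3/5.
If Column plays Y, Row's expected payoff is (1/5)·5 + (3/5)·5 + (1/5)·6 = 26/5.
If Column plays Z, Row's expected payoff is (1/5)·7 + (3/5)·1 + (1/5)·5 = 3.
Column minimizes Row's payoff; the smallest is 3/5, so the best response is X.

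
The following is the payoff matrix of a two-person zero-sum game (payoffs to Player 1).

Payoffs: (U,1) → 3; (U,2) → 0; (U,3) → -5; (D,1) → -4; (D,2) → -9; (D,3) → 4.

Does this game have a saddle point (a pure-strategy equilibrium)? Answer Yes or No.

Row minima: U → -5, D → -9; maximin = -5.
Column maxima: 1 → 3, 2 → 0, 3 → 4; minimax = 0.
-5 ≠ 0, so no pure-strategy equilibrium exists.

No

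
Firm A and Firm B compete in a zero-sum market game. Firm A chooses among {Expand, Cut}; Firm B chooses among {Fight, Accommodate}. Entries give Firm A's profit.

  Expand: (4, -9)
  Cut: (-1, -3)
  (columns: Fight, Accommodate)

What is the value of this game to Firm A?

-3

Row minima: Expand → -9, Cut → -3; maximin = -3.
Column maxima: Fight → 4, Accommodate → -3; minimax = -3.
Since maximin = minimax = -3, there is a saddle point and the value is -3.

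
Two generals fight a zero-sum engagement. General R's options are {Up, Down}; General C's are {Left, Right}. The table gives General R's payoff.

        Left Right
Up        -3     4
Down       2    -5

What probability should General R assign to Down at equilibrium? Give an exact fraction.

Row minima: Up → -3, Down → -5; maximin = -3.
Column maxima: Left → 2, Right → 4; minimax = 2.
-3 ≠ 2, so there is no saddle point; optimal play is mixed.
Let General R play Up with probability p. Expected payoff against Left: (-3)p + 2(1−p) = −5p + 2; against Right: 4p + (-5)(1−p) = 9p − 5.
Setting these equal: −5p + 2 = 9p − 5 ⇒ −14p = -7 ⇒ p = 1/2, and the value is (-5)·(1/2) + 2 = -1/2.
For General C: with q = P(Left), equating Up's and Down's payoffs gives −7q + 4 = 7q − 5 ⇒ q = 9/14.

1/2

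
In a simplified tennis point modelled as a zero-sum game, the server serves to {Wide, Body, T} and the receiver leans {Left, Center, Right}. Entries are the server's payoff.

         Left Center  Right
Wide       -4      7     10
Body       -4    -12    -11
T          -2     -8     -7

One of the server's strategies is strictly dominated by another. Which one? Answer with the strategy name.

Body

T gives a strictly higher payoff than Body against every column: -2 > -4, -8 > -12, -7 > -11.
So Body is strictly dominated and the server never plays it.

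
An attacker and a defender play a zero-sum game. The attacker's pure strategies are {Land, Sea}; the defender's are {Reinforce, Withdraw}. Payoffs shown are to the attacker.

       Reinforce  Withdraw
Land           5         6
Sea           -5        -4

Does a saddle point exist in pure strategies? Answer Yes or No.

Row minima: Land → 5, Sea → -5; maximin = 5.
Column maxima: Reinforce → 5, Withdraw → 6; minimax = 5.
maximin = minimax = 5, so a saddle point exists.

Yes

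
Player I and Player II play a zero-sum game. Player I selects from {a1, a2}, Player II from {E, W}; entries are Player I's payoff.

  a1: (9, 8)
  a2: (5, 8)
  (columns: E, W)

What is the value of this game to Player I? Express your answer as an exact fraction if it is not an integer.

Row minima: a1 → 8, a2 → 5; maximin = 8.
Column maxima: E → 9, W → 8; minimax = 8.
Since maximin = minimax = 8, there is a saddle point and the value is 8.

8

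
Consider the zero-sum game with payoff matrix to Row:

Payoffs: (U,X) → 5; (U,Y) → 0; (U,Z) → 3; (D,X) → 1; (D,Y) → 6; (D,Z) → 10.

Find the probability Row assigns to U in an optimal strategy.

1/2

Row minima: U → 0, D → 1; maximin = 1.
Column maxima: X → 5, Y → 6, Z → 10; minimax = 5.
1 ≠ 5, so there is no saddle point; optimal play is mixed.
Z is strictly dominated by Y (it gives Row strictly more in every row), so Column never plays it.
On the remaining 2×2 (U, D vs X, Y):
Let Row play U with probability p. Expected payoff against X: 5p + 1(1−p) = 4p + 1; against Y: 0p + 6(1−p) = −6p + 6.
Setting these equal: 4p + 1 = −6p + 6 ⇒ 10p = 5 ⇒ p = 1/2, and the value is (4)·(1/2) + 1 = 3.
For Column: with q = P(X), equating U's and D's payoffs gives 5q = −5q + 6 ⇒ q = 3/5.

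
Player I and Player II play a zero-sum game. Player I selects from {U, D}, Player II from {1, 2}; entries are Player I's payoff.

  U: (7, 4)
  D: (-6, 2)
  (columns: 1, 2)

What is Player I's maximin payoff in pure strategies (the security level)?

Row minima: U → 4, D → -6.
The best of these is 4.

4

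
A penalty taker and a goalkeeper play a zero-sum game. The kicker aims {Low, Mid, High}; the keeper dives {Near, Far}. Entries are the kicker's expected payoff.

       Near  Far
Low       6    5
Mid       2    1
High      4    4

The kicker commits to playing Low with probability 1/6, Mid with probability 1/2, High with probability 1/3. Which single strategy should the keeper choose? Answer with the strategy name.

Far

If the keeper plays Near, the kicker's expected payoff is (1/6)·6 + (1/2)·2 + (1/3)·4 = 10/3.
If the keeper plays Far, the kicker's expected payoff is (1/6)·5 + (1/2)·1 + (1/3)·4 = 8/3.
The keeper minimizes the kicker's payoff; the smallest is 8/3, so the best response is Far.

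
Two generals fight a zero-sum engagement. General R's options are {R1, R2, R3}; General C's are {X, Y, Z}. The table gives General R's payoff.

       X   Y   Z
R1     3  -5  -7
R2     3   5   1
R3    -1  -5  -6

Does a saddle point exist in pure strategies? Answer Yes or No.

Row minima: R1 → -7, R2 → 1, R3 → -6; maximin = 1.
Column maxima: X → 3, Y → 5, Z → 1; minimax = 1.
maximin = minimax = 1, so a saddle point exists.

Yes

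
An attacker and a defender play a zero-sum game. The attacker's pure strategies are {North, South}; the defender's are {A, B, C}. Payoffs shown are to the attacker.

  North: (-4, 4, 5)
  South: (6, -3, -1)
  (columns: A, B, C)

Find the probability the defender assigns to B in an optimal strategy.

10/17

Row minima: North → -4, South → -3; maximin = -3.
Column maxima: A → 6, B → 4, C → 5; minimax = 4.
-3 ≠ 4, so there is no saddle point; optimal play is mixed.
C is strictly dominated by B (it gives the attacker strictly more in every row), so the defender never plays it.
On the remaining 2×2 (North, South vs A, B):
Let the attacker play North with probability p. Expected payoff against A: (-4)p + 6(1−p) = −10p + 6; against B: 4p + (-3)(1−p) = 7p − 3.
Setting these equal: −10p + 6 = 7p − 3 ⇒ −17p = -9 ⇒ p = 9/17, and the value is (-10)·(9/17) + 6 = 12/17.
For the defender: with q = P(A), equating North's and South's payoffs gives −8q + 4 = 9q − 3 ⇒ q = 7/17.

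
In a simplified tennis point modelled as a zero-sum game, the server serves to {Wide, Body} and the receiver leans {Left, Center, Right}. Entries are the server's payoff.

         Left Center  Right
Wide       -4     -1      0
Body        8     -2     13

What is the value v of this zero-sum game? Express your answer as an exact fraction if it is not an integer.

Row minima: Wide → -4, Body → -2; maximin = -2.
Column maxima: Left → 8, Center → -1, Right → 13; minimax = -1.
-2 ≠ -1, so there is no saddle point; optimal play is mixed.
Right is strictly dominated by Left (it gives the server strictly more in every row), so the receiver never plays it.
On the remaining 2×2 (Wide, Body vs Left, Center):
Let the server play Wide with probability p. Expected payoff against Left: (-4)p + 8(1−p) = −12p + 8; against Center: (-1)p + (-2)(1−p) = p − 2.
Setting these equal: −12p + 8 = p − 2 ⇒ −13p = -10 ⇒ p = 10/13, and the value is (-12)·(10/13) + 8 = -16/13.
For the receiver: with q = P(Left), equating Wide's and Body's payoffs gives −3q − 1 = 10q − 2 ⇒ q = 1/13.

-16/13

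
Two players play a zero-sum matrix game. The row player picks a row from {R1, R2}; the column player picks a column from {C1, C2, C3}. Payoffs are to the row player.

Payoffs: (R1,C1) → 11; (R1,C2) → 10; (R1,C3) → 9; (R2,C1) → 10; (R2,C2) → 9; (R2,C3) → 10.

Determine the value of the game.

Row minima: R1 → 9, R2 → 9; maximin = 9.
Column maxima: C1 → 11, C2 → 10, C3 → 10; minimax = 10.
9 ≠ 10, so there is no saddle point; optimal play is mixed.
C1 is strictly dominated by C2 (it gives the row player strictly more in every row), so the column player never plays it.
On the remaining 2×2 (R1, R2 vs C2, C3):
Let the row player play R1 with probability p. Expected payoff against C2: 10p + 9(1−p) = p + 9; against C3: 9p + 10(1−p) = −p + 10.
Setting these equal: p + 9 = −p + 10 ⇒ 2p = 1 ⇒ p = 1/2, and the value is (1)·(1/2) + 9 = 19/2.
For the column player: with q = P(C2), equating R1's and R2's payoffs gives q + 9 = −q + 10 ⇒ q = 1/2.

19/2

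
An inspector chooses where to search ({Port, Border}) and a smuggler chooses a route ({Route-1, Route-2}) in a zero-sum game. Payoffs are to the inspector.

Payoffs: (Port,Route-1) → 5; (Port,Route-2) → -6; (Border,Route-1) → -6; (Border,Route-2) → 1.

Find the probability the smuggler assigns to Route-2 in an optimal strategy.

Row minima: Port → -6, Border → -6; maximin = -6.
Column maxima: Route-1 → 5, Route-2 → 1; minimax = 1.
-6 ≠ 1, so there is no saddle point; optimal play is mixed.
Let the inspector play Port with probability p. Expected payoff against Route-1: 5p + (-6)(1−p) = 11p − 6; against Route-2: (-6)p + 1(1−p) = −7p + 1.
Setting these equal: 11p − 6 = −7p + 1 ⇒ 18p = 7 ⇒ p = 7/18, and the value is (11)·(7/18) − 6 = -31/18.
For the smuggler: with q = P(Route-1), equating Port's and Border's payoffs gives 11q − 6 = −7q + 1 ⇒ q = 7/18.

11/18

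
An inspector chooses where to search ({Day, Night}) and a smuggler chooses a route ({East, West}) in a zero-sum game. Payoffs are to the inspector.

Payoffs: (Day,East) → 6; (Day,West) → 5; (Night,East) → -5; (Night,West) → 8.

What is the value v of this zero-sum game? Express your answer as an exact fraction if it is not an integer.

Row minima: Day → 5, Night → -5; maximin = 5.
Column maxima: East → 6, West → 8; minimax = 6.
5 ≠ 6, so there is no saddle point; optimal play is mixed.
Let the inspector play Day with probability p. Expected payoff against East: 6p + (-5)(1−p) = 11p − 5; against West: 5p + 8(1−p) = −3p + 8.
Setting these equal: 11p − 5 = −3p + 8 ⇒ 14p = 13 ⇒ p = 13/14, and the value is (11)·(13/14) − 5 = 73/14.
For the smuggler: with q = P(East), equating Day's and Night's payoffs gives q + 5 = −13q + 8 ⇒ q = 3/14.

73/14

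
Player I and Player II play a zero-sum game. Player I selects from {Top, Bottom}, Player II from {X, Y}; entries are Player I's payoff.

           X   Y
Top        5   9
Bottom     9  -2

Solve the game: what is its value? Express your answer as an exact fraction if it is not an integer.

Row minima: Top → 5, Bottom → -2; maximin = 5.
Column maxima: X → 9, Y → 9; minimax = 9.
5 ≠ 9, so there is no saddle point; optimal play is mixed.
Let Player I play Top with probability p. Expected payoff against X: 5p + 9(1−p) = −4p + 9; against Y: 9p + (-2)(1−p) = 11p − 2.
Setting these equal: −4p + 9 = 11p − 2 ⇒ −15p = -11 ⇒ p = 11/15, and the value is (-4)·(11/15) + 9 = 91/15.
For Player II: with q = P(X), equating Top's and Bottom's payoffs gives −4q + 9 = 11q − 2 ⇒ q = 11/15.

91/15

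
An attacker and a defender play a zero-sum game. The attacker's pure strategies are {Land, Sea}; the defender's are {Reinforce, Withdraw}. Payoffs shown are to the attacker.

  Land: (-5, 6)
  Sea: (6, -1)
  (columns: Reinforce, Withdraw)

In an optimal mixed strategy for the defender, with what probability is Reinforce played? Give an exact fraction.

Row minima: Land → -5, Sea → -1; maximin = -1.
Column maxima: Reinforce → 6, Withdraw → 6; minimax = 6.
-1 ≠ 6, so there is no saddle point; optimal play is mixed.
Let the attacker play Land with probability p. Expected payoff against Reinforce: (-5)p + 6(1−p) = −11p + 6; against Withdraw: 6p + (-1)(1−p) = 7p − 1.
Setting these equal: −11p + 6 = 7p − 1 ⇒ −18p = -7 ⇒ p = 7/18, and the value is (-11)·(7/18) + 6 = 31/18.
For the defender: with q = P(Reinforce), equating Land's and Sea's payoffs gives −11q + 6 = 7q − 1 ⇒ q = 7/18.

7/18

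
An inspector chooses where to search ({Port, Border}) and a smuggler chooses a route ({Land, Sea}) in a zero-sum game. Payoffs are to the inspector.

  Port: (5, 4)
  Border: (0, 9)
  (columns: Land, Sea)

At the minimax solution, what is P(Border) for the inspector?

1/10

Row minima: Port → 4, Border → 0; maximin = 4.
Column maxima: Land → 5, Sea → 9; minimax = 5.
4 ≠ 5, so there is no saddle point; optimal play is mixed.
Let the inspector play Port with probability p. Expected payoff against Land: 5p + 0(1−p) = 5p; against Sea: 4p + 9(1−p) = −5p + 9.
Setting these equal: 5p = −5p + 9 ⇒ 10p = 9 ⇒ p = 9/10, and the value is (5)·(9/10) = 9/2.
For the smuggler: with q = P(Land), equating Port's and Border's payoffs gives q + 4 = −9q + 9 ⇒ q = 1/2.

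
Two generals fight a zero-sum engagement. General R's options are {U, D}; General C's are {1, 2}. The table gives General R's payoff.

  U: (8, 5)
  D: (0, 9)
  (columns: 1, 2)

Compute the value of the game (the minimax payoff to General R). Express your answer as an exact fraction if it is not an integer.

6

Row minima: U → 5, D → 0; maximin = 5.
Column maxima: 1 → 8, 2 → 9; minimax = 8.
5 ≠ 8, so there is no saddle point; optimal play is mixed.
Let General R play U with probability p. Expected payoff against 1: 8p + 0(1−p) = 8p; against 2: 5p + 9(1−p) = −4p + 9.
Setting these equal: 8p = −4p + 9 ⇒ 12p = 9 ⇒ p = 3/4, and the value is (8)·(3/4) = 6.
For General C: with q = P(1), equating U's and D's payoffs gives 3q + 5 = −9q + 9 ⇒ q = 1/3.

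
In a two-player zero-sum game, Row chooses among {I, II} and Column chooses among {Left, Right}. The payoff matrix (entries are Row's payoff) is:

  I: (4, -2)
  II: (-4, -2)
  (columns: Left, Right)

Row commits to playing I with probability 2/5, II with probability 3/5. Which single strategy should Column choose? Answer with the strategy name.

If Column plays Left, Row's expected payoff is (2/5)·4 + (3/5)·(-4) = -4/5.
If Column plays Right, Row's expected payoff is (2/5)·(-2) + (3/5)·(-2) = -2.
Column minimizes Row's payoff; the smallest is -2, so the best response is Right.

Right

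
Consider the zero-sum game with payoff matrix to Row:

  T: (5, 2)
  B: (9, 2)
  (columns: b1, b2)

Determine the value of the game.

2

Row minima: T → 2, B → 2; maximin = 2.
Column maxima: b1 → 9, b2 → 2; minimax = 2.
Since maximin = minimax = 2, there is a saddle point and the value is 2.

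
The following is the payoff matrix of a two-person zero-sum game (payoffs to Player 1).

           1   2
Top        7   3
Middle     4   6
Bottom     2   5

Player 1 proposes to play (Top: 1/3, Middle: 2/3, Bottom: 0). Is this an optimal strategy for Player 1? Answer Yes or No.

Yes

Against 1 this mix gives (1/3)·7 + (2/3)·4 = 5.
Against 2 this mix gives (1/3)·3 + (2/3)·6 = 5.
All of Player 2's active replies (1, 2) yield 5, and no column does worse for Player 1. The mix makes Player 2 indifferent and guarantees 5, so it is optimal.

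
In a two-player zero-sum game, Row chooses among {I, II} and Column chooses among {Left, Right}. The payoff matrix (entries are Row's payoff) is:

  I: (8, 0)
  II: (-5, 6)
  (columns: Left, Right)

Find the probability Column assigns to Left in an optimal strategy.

Row minima: I → 0, II → -5; maximin = 0.
Column maxima: Left → 8, Right → 6; minimax = 6.
0 ≠ 6, so there is no saddle point; optimal play is mixed.
Let Row play I with probability p. Expected payoff against Left: 8p + (-5)(1−p) = 13p − 5; against Right: 0p + 6(1−p) = −6p + 6.
Setting these equal: 13p − 5 = −6p + 6 ⇒ 19p = 11 ⇒ p = 11/19, and the value is (13)·(11/19) − 5 = 48/19.
For Column: with q = P(Left), equating I's and II's payoffs gives 8q = −11q + 6 ⇒ q = 6/19.

6/19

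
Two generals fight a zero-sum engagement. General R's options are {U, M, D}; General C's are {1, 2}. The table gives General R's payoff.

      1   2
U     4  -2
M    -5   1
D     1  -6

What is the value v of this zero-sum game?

Row minima: U → -2, M → -5, D → -6; maximin = -2.
Column maxima: 1 → 4, 2 → 1; minimax = 1.
-2 ≠ 1, so there is no saddle point; optimal play is mixed.
D is strictly dominated by U, so General R never plays it.
On the remaining 2×2 (U, M vs 1, 2):
Let General R play U with probability p. Expected payoff against 1: 4p + (-5)(1−p) = 9p − 5; against 2: (-2)p + 1(1−p) = −3p + 1.
Setting these equal: 9p − 5 = −3p + 1 ⇒ 12p = 6 ⇒ p = 1/2, and the value is (9)·(1/2) − 5 = -1/2.
For General C: with q = P(1), equating U's and M's payoffs gives 6q − 2 = −6q + 1 ⇒ q = 1/4.

-1/2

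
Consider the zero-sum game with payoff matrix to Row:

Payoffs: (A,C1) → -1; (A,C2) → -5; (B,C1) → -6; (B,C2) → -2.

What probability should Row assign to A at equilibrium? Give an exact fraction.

Row minima: A → -5, B → -6; maximin = -5.
Column maxima: C1 → -1, C2 → -2; minimax = -2.
-5 ≠ -2, so there is no saddle point; optimal play is mixed.
Let Row play A with probability p. Expected payoff against C1: (-1)p + (-6)(1−p) = 5p − 6; against C2: (-5)p + (-2)(1−p) = −3p − 2.
Setting these equal: 5p − 6 = −3p − 2 ⇒ 8p = 4 ⇒ p = 1/2, and the value is (5)·(1/2) − 6 = -7/2.
For Column: with q = P(C1), equating A's and B's payoffs gives 4q − 5 = −4q − 2 ⇒ q = 3/8.

1/2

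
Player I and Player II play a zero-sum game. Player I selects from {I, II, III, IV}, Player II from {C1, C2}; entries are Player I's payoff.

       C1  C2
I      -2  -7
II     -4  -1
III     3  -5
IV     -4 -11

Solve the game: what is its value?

-23/11

Row minima: I → -7, II → -4, III → -5, IV → -11; maximin = -4.
Column maxima: C1 → 3, C2 → -1; minimax = -1.
-4 ≠ -1, so there is no saddle point; optimal play is mixed.
I is strictly dominated by III, so Player I never plays it.
IV is strictly dominated by III, so Player I never plays it.
On the remaining 2×2 (II, III vs C1, C2):
Let Player I play II with probability p. Expected payoff against C1: (-4)p + 3(1−p) = −7p + 3; against C2: (-1)p + (-5)(1−p) = 4p − 5.
Setting these equal: −7p + 3 = 4p − 5 ⇒ −11p = -8 ⇒ p = 8/11, and the value is (-7)·(8/11) + 3 = -23/11.
For Player II: with q = P(C1), equating II's and III's payoffs gives −3q − 1 = 8q − 5 ⇒ q = 4/11.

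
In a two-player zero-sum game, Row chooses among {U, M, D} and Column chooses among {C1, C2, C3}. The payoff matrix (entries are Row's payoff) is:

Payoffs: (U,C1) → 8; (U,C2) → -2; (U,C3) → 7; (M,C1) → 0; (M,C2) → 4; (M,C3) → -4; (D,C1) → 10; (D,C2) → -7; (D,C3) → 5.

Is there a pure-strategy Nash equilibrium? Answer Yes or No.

Row minima: U → -2, M → -4, D → -7; maximin = -2.
Column maxima: C1 → 10, C2 → 4, C3 → 7; minimax = 4.
-2 ≠ 4, so no pure-strategy equilibrium exists.

No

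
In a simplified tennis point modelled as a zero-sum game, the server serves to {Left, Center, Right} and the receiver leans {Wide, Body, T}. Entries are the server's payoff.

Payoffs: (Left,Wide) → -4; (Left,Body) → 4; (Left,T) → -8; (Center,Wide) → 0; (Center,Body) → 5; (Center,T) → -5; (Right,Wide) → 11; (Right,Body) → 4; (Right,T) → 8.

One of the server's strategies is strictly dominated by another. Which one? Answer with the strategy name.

Center gives a strictly higher payoff than Left against every column: 0 > -4, 5 > 4, -5 > -8.
So Left is strictly dominated and the server never plays it.

Left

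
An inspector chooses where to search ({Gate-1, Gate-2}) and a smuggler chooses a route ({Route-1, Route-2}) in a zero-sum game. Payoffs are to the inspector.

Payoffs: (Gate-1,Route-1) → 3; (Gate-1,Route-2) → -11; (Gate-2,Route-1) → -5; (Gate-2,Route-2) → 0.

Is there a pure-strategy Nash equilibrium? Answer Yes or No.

Row minima: Gate-1 → -11, Gate-2 → -5; maximin = -5.
Column maxima: Route-1 → 3, Route-2 → 0; minimax = 0.
-5 ≠ 0, so no pure-strategy equilibrium exists.

No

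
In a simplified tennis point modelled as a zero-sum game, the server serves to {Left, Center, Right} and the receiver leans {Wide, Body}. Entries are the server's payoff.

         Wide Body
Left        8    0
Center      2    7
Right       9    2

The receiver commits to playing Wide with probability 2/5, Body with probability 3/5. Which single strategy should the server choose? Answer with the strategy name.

Expected payoff of Left: (2/5)·8 + (3/5)·0 = 16/5.
Expected payoff of Center: (2/5)·2 + (3/5)·7 = 5.
Expected payoff of Right: (2/5)·9 + (3/5)·2 = 24/5.
The largest is 5, so the server's best response is Center.

Center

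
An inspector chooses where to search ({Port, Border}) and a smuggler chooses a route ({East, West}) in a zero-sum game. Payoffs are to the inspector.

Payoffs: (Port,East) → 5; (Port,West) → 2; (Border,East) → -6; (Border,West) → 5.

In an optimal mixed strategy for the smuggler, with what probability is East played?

Row minima: Port → 2, Border → -6; maximin = 2.
Column maxima: East → 5, West → 5; minimax = 5.
2 ≠ 5, so there is no saddle point; optimal play is mixed.
Let the inspector play Port with probability p. Expected payoff against East: 5p + (-6)(1−p) = 11p − 6; against West: 2p + 5(1−p) = −3p + 5.
Setting these equal: 11p − 6 = −3p + 5 ⇒ 14p = 11 ⇒ p = 11/14, and the value is (11)·(11/14) − 6 = 37/14.
For the smuggler: with q = P(East), equating Port's and Border's payoffs gives 3q + 2 = −11q + 5 ⇒ q = 3/14.

3/14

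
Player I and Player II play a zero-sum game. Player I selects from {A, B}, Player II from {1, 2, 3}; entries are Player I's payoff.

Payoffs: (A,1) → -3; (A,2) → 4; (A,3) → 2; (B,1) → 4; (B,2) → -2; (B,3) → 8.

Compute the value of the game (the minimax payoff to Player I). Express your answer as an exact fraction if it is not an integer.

10/13

Row minima: A → -3, B → -2; maximin = -2.
Column maxima: 1 → 4, 2 → 4, 3 → 8; minimax = 4.
-2 ≠ 4, so there is no saddle point; optimal play is mixed.
3 is strictly dominated by 1 (it gives Player I strictly more in every row), so Player II never plays it.
On the remaining 2×2 (A, B vs 1, 2):
Let Player I play A with probability p. Expected payoff against 1: (-3)p + 4(1−p) = −7p + 4; against 2: 4p + (-2)(1−p) = 6p − 2.
Setting these equal: −7p + 4 = 6p − 2 ⇒ −13p = -6 ⇒ p = 6/13, and the value is (-7)·(6/13) + 4 = 10/13.
For Player II: with q = P(1), equating A's and B's payoffs gives −7q + 4 = 6q − 2 ⇒ q = 6/13.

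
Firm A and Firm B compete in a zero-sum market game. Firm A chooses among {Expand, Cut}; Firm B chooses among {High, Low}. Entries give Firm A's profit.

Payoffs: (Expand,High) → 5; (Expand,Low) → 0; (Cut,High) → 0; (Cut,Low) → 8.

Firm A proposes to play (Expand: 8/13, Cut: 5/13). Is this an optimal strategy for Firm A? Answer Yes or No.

Against High this mix gives (8/13)·5 + (5/13)·0 = 40/13.
Against Low this mix gives (8/13)·0 + (5/13)·8 = 40/13.
All of Firm B's active replies (High, Low) yield 40/13, and no column does worse for Firm A. The mix makes Firm B indifferent and guarantees 40/13, so it is optimal.

Yes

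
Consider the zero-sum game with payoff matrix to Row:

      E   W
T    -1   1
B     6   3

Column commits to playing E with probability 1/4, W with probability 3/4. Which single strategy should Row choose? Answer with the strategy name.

B

Expected payoff of T: (1/4)·(-1) + (3/4)·1 = 1/2.
Expected payoff of B: (1/4)·6 + (3/4)·3 = 15/4.
The largest is 15/4, so Row's best response is B.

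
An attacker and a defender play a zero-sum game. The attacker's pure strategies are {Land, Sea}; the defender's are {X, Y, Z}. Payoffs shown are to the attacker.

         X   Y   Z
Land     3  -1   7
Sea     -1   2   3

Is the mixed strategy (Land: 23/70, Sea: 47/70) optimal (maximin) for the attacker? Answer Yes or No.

No

Against X this mix gives (23/70)·3 + (47/70)·(-1) = 11/35.
Against Y this mix gives (23/70)·(-1) + (47/70)·2 = 71/70.
Against Z this mix gives (23/70)·7 + (47/70)·3 = 151/35.
The defender will play X, holding the attacker to 11/35. Shifting weight toward the row that does better against X would raise this floor (the equalizing mix achieves 5/7 against both X and Y), so the proposed strategy is not optimal.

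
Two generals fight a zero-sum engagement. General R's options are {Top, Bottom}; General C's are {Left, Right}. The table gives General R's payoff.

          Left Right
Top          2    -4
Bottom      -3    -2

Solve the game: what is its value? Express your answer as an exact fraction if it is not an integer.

-16/7

Row minima: Top → -4, Bottom → -3; maximin = -3.
Column maxima: Left → 2, Right → -2; minimax = -2.
-3 ≠ -2, so there is no saddle point; optimal play is mixed.
Let General R play Top with probability p. Expected payoff against Left: 2p + (-3)(1−p) = 5p − 3; against Right: (-4)p + (-2)(1−p) = −2p − 2.
Setting these equal: 5p − 3 = −2p − 2 ⇒ 7p = 1 ⇒ p = 1/7, and the value is (5)·(1/7) − 3 = -16/7.
For General C: with q = P(Left), equating Top's and Bottom's payoffs gives 6q − 4 = −q − 2 ⇒ q = 2/7.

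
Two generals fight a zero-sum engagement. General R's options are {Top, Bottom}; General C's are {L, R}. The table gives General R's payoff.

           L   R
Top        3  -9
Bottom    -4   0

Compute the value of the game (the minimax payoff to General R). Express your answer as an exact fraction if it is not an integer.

Row minima: Top → -9, Bottom → -4; maximin = -4.
Column maxima: L → 3, R → 0; minimax = 0.
-4 ≠ 0, so there is no saddle point; optimal play is mixed.
Let General R play Top with probability p. Expected payoff against L: 3p + (-4)(1−p) = 7p − 4; against R: (-9)p + 0(1−p) = −9p.
Setting these equal: 7p − 4 = −9p ⇒ 16p = 4 ⇒ p = 1/4, and the value is (7)·(1/4) − 4 = -9/4.
For General C: with q = P(L), equating Top's and Bottom's payoffs gives 12q − 9 = −4q ⇒ q = 9/16.

-9/4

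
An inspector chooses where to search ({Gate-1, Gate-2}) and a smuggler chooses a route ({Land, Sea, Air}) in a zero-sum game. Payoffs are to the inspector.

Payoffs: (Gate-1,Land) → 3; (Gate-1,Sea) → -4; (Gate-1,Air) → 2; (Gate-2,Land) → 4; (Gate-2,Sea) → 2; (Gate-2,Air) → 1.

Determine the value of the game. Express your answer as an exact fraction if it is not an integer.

Row minima: Gate-1 → -4, Gate-2 → 1; maximin = 1.
Column maxima: Land → 4, Sea → 2, Air → 2; minimax = 2.
1 ≠ 2, so there is no saddle point; optimal play is mixed.
Land is strictly dominated by Sea (it gives the inspector strictly more in every row), so the smuggler never plays it.
On the remaining 2×2 (Gate-1, Gate-2 vs Sea, Air):
Let the inspector play Gate-1 with probability p. Expected payoff against Sea: (-4)p + 2(1−p) = −6p + 2; against Air: 2p + 1(1−p) = p + 1.
Setting these equal: −6p + 2 = p + 1 ⇒ −7p = -1 ⇒ p = 1/7, and the value is (-6)·(1/7) + 2 = 8/7.
For the smuggler: with q = P(Sea), equating Gate-1's and Gate-2's payoffs gives −6q + 2 = q + 1 ⇒ q = 1/7.

8/7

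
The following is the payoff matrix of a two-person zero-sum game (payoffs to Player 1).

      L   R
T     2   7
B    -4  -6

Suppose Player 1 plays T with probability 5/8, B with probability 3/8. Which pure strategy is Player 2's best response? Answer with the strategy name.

L

If Player 2 plays L, Player 1's expected payoff is (5/8)·2 + (3/8)·(-4) = -1/4.
If Player 2 plays R, Player 1's expected payoff is (5/8)·7 + (3/8)·(-6) = 17/8.
Player 2 minimizes Player 1's payoff; the smallest is -1/4, so the best response is L.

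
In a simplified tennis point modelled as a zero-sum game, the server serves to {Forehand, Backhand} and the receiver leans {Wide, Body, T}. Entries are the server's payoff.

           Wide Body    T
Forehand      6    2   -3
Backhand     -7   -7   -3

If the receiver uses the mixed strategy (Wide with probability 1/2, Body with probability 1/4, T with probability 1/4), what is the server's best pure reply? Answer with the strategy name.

Expected payoff of Forehand: (1/2)·6 + (1/4)·2 + (1/4)·(-3) = 11/4.
Expected payoff of Backhand: (1/2)·(-7) + (1/4)·(-7) + (1/4)·(-3) = -6.
The largest is 11/4, so the server's best response is Forehand.

Forehand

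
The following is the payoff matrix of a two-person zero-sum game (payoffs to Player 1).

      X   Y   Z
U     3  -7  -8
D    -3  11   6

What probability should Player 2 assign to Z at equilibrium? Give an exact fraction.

3/10

Row minima: U → -8, D → -3; maximin = -3.
Column maxima: X → 3, Y → 11, Z → 6; minimax = 3.
-3 ≠ 3, so there is no saddle point; optimal play is mixed.
Y is strictly dominated by Z (it gives Player 1 strictly more in every row), so Player 2 never plays it.
On the remaining 2×2 (U, D vs X, Z):
Let Player 1 play U with probability p. Expected payoff against X: 3p + (-3)(1−p) = 6p − 3; against Z: (-8)p + 6(1−p) = −14p + 6.
Setting these equal: 6p − 3 = −14p + 6 ⇒ 20p = 9 ⇒ p = 9/20, and the value is (6)·(9/20) − 3 = -3/10.
For Player 2: with q = P(X), equating U's and D's payoffs gives 11q − 8 = −9q + 6 ⇒ q = 7/10.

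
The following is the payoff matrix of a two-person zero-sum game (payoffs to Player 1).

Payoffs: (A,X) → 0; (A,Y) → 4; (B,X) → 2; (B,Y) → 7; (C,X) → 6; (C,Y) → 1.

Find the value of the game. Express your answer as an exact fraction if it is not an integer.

4

Row minima: A → 0, B → 2, C → 1; maximin = 2.
Column maxima: X → 6, Y → 7; minimax = 6.
2 ≠ 6, so there is no saddle point; optimal play is mixed.
A is strictly dominated by B, so Player 1 never plays it.
On the remaining 2×2 (B, C vs X, Y):
Let Player 1 play B with probability p. Expected payoff against X: 2p + 6(1−p) = −4p + 6; against Y: 7p + 1(1−p) = 6p + 1.
Setting these equal: −4p + 6 = 6p + 1 ⇒ −10p = -5 ⇒ p = 1/2, and the value is (-4)·(1/2) + 6 = 4.
For Player 2: with q = P(X), equating B's and C's payoffs gives −5q + 7 = 5q + 1 ⇒ q = 3/5.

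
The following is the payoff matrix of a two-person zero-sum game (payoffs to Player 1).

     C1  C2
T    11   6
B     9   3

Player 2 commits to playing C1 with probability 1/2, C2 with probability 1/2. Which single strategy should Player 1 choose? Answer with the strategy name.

Expected payoff of T: (1/2)·11 + (1/2)·6 = 17/2.
Expected payoff of B: (1/2)·9 + (1/2)·3 = 6.
The largest is 17/2, so Player 1's best response is T.

T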